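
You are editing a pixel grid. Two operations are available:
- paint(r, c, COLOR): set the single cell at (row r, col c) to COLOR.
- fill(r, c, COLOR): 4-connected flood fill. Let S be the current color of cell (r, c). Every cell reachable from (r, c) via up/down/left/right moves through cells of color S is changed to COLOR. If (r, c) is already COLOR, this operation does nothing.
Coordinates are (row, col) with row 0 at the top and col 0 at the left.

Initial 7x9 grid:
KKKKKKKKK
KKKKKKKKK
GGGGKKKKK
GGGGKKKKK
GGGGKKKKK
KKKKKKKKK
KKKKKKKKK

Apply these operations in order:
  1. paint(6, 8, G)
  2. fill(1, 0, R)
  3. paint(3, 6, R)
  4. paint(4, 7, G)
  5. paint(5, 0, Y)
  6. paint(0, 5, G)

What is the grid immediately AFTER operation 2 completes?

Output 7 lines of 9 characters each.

Answer: RRRRRRRRR
RRRRRRRRR
GGGGRRRRR
GGGGRRRRR
GGGGRRRRR
RRRRRRRRR
RRRRRRRRG

Derivation:
After op 1 paint(6,8,G):
KKKKKKKKK
KKKKKKKKK
GGGGKKKKK
GGGGKKKKK
GGGGKKKKK
KKKKKKKKK
KKKKKKKKG
After op 2 fill(1,0,R) [50 cells changed]:
RRRRRRRRR
RRRRRRRRR
GGGGRRRRR
GGGGRRRRR
GGGGRRRRR
RRRRRRRRR
RRRRRRRRG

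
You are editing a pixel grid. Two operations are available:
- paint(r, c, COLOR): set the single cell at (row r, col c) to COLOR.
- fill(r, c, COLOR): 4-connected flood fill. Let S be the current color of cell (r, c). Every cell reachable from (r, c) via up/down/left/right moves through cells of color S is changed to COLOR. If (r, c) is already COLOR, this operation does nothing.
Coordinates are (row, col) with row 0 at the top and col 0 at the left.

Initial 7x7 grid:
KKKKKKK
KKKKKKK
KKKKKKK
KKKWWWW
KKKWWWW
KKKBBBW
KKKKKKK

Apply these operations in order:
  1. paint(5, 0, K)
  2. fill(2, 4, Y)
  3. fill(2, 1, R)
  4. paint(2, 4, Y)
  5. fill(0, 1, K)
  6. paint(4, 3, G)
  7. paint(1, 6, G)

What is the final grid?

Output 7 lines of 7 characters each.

Answer: KKKKKKK
KKKKKKG
KKKKYKK
KKKWWWW
KKKGWWW
KKKBBBW
KKKKKKK

Derivation:
After op 1 paint(5,0,K):
KKKKKKK
KKKKKKK
KKKKKKK
KKKWWWW
KKKWWWW
KKKBBBW
KKKKKKK
After op 2 fill(2,4,Y) [37 cells changed]:
YYYYYYY
YYYYYYY
YYYYYYY
YYYWWWW
YYYWWWW
YYYBBBW
YYYYYYY
After op 3 fill(2,1,R) [37 cells changed]:
RRRRRRR
RRRRRRR
RRRRRRR
RRRWWWW
RRRWWWW
RRRBBBW
RRRRRRR
After op 4 paint(2,4,Y):
RRRRRRR
RRRRRRR
RRRRYRR
RRRWWWW
RRRWWWW
RRRBBBW
RRRRRRR
After op 5 fill(0,1,K) [36 cells changed]:
KKKKKKK
KKKKKKK
KKKKYKK
KKKWWWW
KKKWWWW
KKKBBBW
KKKKKKK
After op 6 paint(4,3,G):
KKKKKKK
KKKKKKK
KKKKYKK
KKKWWWW
KKKGWWW
KKKBBBW
KKKKKKK
After op 7 paint(1,6,G):
KKKKKKK
KKKKKKG
KKKKYKK
KKKWWWW
KKKGWWW
KKKBBBW
KKKKKKK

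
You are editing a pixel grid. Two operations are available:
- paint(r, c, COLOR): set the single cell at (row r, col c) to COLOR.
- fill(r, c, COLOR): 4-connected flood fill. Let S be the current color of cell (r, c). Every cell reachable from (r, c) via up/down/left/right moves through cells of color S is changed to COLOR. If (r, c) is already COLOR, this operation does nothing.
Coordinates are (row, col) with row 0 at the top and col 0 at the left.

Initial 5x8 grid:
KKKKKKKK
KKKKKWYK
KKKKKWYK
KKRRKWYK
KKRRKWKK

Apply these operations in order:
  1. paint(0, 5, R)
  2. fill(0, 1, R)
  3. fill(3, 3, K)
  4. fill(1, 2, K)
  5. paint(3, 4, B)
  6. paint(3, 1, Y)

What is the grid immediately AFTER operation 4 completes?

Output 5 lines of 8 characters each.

Answer: KKKKKKKK
KKKKKWYK
KKKKKWYK
KKKKKWYK
KKKKKWKK

Derivation:
After op 1 paint(0,5,R):
KKKKKRKK
KKKKKWYK
KKKKKWYK
KKRRKWYK
KKRRKWKK
After op 2 fill(0,1,R) [21 cells changed]:
RRRRRRKK
RRRRRWYK
RRRRRWYK
RRRRRWYK
RRRRRWKK
After op 3 fill(3,3,K) [26 cells changed]:
KKKKKKKK
KKKKKWYK
KKKKKWYK
KKKKKWYK
KKKKKWKK
After op 4 fill(1,2,K) [0 cells changed]:
KKKKKKKK
KKKKKWYK
KKKKKWYK
KKKKKWYK
KKKKKWKK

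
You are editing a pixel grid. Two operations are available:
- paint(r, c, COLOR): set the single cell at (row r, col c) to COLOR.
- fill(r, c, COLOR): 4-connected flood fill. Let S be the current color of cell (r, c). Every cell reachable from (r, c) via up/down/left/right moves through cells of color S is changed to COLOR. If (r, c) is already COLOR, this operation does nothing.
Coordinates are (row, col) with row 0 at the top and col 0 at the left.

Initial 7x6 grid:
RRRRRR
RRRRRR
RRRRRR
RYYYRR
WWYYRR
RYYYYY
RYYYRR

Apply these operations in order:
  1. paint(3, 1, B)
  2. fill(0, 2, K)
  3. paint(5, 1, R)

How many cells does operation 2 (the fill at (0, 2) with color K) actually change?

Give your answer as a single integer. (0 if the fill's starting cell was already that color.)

After op 1 paint(3,1,B):
RRRRRR
RRRRRR
RRRRRR
RBYYRR
WWYYRR
RYYYYY
RYYYRR
After op 2 fill(0,2,K) [23 cells changed]:
KKKKKK
KKKKKK
KKKKKK
KBYYKK
WWYYKK
RYYYYY
RYYYRR

Answer: 23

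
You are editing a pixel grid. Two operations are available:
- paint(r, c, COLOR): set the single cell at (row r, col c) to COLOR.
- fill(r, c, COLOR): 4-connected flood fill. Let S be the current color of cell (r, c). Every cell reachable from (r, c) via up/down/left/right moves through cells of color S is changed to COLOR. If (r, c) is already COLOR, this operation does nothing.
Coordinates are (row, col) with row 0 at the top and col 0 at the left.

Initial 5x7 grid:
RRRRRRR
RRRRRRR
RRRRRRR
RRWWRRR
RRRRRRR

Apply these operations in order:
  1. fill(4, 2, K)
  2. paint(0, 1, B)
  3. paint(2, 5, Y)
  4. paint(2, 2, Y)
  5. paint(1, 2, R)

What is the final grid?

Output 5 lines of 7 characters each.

After op 1 fill(4,2,K) [33 cells changed]:
KKKKKKK
KKKKKKK
KKKKKKK
KKWWKKK
KKKKKKK
After op 2 paint(0,1,B):
KBKKKKK
KKKKKKK
KKKKKKK
KKWWKKK
KKKKKKK
After op 3 paint(2,5,Y):
KBKKKKK
KKKKKKK
KKKKKYK
KKWWKKK
KKKKKKK
After op 4 paint(2,2,Y):
KBKKKKK
KKKKKKK
KKYKKYK
KKWWKKK
KKKKKKK
After op 5 paint(1,2,R):
KBKKKKK
KKRKKKK
KKYKKYK
KKWWKKK
KKKKKKK

Answer: KBKKKKK
KKRKKKK
KKYKKYK
KKWWKKK
KKKKKKK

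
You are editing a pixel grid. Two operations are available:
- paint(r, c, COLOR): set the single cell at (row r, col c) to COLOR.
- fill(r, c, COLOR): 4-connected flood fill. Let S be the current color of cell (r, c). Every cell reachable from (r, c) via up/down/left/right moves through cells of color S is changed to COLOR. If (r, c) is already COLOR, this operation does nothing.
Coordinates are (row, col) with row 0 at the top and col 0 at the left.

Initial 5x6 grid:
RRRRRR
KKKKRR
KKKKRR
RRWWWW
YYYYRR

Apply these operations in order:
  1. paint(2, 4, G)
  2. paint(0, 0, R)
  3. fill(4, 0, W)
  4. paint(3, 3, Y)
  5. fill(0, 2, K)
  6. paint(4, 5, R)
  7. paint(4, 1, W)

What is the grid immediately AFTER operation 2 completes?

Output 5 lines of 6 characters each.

After op 1 paint(2,4,G):
RRRRRR
KKKKRR
KKKKGR
RRWWWW
YYYYRR
After op 2 paint(0,0,R):
RRRRRR
KKKKRR
KKKKGR
RRWWWW
YYYYRR

Answer: RRRRRR
KKKKRR
KKKKGR
RRWWWW
YYYYRR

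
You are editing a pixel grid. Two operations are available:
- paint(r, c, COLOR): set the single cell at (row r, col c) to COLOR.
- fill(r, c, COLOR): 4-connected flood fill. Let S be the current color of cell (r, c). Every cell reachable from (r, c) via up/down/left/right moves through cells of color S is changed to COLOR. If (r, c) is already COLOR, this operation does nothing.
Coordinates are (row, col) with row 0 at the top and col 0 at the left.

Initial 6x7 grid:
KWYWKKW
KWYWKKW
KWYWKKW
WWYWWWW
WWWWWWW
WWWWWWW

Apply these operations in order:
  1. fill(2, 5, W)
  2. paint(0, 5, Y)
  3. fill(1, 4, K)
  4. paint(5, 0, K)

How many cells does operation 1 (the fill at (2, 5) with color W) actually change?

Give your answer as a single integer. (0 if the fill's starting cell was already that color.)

Answer: 6

Derivation:
After op 1 fill(2,5,W) [6 cells changed]:
KWYWWWW
KWYWWWW
KWYWWWW
WWYWWWW
WWWWWWW
WWWWWWW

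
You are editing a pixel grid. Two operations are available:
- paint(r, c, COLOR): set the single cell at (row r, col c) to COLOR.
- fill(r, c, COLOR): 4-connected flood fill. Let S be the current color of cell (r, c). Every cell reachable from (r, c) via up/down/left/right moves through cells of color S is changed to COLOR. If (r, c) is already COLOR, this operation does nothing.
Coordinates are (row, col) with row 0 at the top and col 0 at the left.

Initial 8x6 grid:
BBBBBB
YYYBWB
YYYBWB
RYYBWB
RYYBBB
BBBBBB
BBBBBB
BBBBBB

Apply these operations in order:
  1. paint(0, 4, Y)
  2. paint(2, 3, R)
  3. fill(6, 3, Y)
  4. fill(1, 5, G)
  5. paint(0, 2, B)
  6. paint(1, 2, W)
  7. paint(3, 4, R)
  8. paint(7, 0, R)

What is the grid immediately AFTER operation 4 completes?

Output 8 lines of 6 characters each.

After op 1 paint(0,4,Y):
BBBBYB
YYYBWB
YYYBWB
RYYBWB
RYYBBB
BBBBBB
BBBBBB
BBBBBB
After op 2 paint(2,3,R):
BBBBYB
YYYBWB
YYYRWB
RYYBWB
RYYBBB
BBBBBB
BBBBBB
BBBBBB
After op 3 fill(6,3,Y) [26 cells changed]:
BBBBYY
YYYBWY
YYYRWY
RYYYWY
RYYYYY
YYYYYY
YYYYYY
YYYYYY
After op 4 fill(1,5,G) [37 cells changed]:
BBBBGG
GGGBWG
GGGRWG
RGGGWG
RGGGGG
GGGGGG
GGGGGG
GGGGGG

Answer: BBBBGG
GGGBWG
GGGRWG
RGGGWG
RGGGGG
GGGGGG
GGGGGG
GGGGGG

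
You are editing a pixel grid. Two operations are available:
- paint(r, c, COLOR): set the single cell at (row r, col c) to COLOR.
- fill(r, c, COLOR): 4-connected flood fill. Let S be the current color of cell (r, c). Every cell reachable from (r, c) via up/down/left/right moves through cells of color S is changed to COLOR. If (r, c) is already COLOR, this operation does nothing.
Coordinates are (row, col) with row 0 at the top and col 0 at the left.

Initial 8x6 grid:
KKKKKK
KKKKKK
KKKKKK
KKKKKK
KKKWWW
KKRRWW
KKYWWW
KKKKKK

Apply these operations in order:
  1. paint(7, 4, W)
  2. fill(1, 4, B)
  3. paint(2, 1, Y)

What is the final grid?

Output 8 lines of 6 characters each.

Answer: BBBBBB
BBBBBB
BYBBBB
BBBBBB
BBBWWW
BBRRWW
BBYWWW
BBBBWK

Derivation:
After op 1 paint(7,4,W):
KKKKKK
KKKKKK
KKKKKK
KKKKKK
KKKWWW
KKRRWW
KKYWWW
KKKKWK
After op 2 fill(1,4,B) [35 cells changed]:
BBBBBB
BBBBBB
BBBBBB
BBBBBB
BBBWWW
BBRRWW
BBYWWW
BBBBWK
After op 3 paint(2,1,Y):
BBBBBB
BBBBBB
BYBBBB
BBBBBB
BBBWWW
BBRRWW
BBYWWW
BBBBWK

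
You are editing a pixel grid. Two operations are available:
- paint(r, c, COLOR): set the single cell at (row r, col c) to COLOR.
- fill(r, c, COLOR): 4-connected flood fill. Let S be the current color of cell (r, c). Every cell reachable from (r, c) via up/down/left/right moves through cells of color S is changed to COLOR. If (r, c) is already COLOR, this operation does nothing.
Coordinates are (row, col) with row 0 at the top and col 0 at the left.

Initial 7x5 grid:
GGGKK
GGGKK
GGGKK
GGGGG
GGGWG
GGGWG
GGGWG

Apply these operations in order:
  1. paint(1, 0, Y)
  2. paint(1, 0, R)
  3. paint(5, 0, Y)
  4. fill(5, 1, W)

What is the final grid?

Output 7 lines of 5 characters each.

Answer: WWWKK
RWWKK
WWWKK
WWWWW
WWWWW
YWWWW
WWWWW

Derivation:
After op 1 paint(1,0,Y):
GGGKK
YGGKK
GGGKK
GGGGG
GGGWG
GGGWG
GGGWG
After op 2 paint(1,0,R):
GGGKK
RGGKK
GGGKK
GGGGG
GGGWG
GGGWG
GGGWG
After op 3 paint(5,0,Y):
GGGKK
RGGKK
GGGKK
GGGGG
GGGWG
YGGWG
GGGWG
After op 4 fill(5,1,W) [24 cells changed]:
WWWKK
RWWKK
WWWKK
WWWWW
WWWWW
YWWWW
WWWWW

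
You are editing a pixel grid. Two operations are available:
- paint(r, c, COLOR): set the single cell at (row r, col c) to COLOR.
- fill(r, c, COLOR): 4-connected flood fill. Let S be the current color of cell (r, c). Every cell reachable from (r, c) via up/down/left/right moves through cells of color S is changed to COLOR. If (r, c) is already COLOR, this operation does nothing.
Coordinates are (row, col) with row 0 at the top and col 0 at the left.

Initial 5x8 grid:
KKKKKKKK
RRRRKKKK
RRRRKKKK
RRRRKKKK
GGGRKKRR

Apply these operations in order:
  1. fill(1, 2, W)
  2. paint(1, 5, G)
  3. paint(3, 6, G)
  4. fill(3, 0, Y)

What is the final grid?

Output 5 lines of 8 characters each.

Answer: KKKKKKKK
YYYYKGKK
YYYYKKKK
YYYYKKGK
GGGYKKRR

Derivation:
After op 1 fill(1,2,W) [13 cells changed]:
KKKKKKKK
WWWWKKKK
WWWWKKKK
WWWWKKKK
GGGWKKRR
After op 2 paint(1,5,G):
KKKKKKKK
WWWWKGKK
WWWWKKKK
WWWWKKKK
GGGWKKRR
After op 3 paint(3,6,G):
KKKKKKKK
WWWWKGKK
WWWWKKKK
WWWWKKGK
GGGWKKRR
After op 4 fill(3,0,Y) [13 cells changed]:
KKKKKKKK
YYYYKGKK
YYYYKKKK
YYYYKKGK
GGGYKKRR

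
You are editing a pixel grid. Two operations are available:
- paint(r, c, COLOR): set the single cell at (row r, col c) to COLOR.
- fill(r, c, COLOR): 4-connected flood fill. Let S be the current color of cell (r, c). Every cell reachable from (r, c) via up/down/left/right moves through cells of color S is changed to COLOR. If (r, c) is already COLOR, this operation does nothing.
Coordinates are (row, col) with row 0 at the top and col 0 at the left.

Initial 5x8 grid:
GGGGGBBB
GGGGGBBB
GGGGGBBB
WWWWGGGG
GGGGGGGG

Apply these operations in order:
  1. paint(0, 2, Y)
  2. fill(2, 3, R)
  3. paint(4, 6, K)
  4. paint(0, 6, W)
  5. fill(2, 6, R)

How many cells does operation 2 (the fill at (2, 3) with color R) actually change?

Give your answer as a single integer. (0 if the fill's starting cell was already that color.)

Answer: 26

Derivation:
After op 1 paint(0,2,Y):
GGYGGBBB
GGGGGBBB
GGGGGBBB
WWWWGGGG
GGGGGGGG
After op 2 fill(2,3,R) [26 cells changed]:
RRYRRBBB
RRRRRBBB
RRRRRBBB
WWWWRRRR
RRRRRRRR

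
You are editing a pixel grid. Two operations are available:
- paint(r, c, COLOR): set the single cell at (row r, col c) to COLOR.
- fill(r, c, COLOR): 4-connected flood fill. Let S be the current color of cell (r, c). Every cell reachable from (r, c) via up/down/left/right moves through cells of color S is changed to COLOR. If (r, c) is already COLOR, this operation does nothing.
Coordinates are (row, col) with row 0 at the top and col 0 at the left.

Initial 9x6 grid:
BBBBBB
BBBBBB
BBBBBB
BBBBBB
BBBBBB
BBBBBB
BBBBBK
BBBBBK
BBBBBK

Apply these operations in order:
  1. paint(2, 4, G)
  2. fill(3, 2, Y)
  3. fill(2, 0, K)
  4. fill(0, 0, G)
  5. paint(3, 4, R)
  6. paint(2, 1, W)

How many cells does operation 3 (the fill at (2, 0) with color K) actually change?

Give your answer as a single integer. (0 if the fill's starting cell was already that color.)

Answer: 50

Derivation:
After op 1 paint(2,4,G):
BBBBBB
BBBBBB
BBBBGB
BBBBBB
BBBBBB
BBBBBB
BBBBBK
BBBBBK
BBBBBK
After op 2 fill(3,2,Y) [50 cells changed]:
YYYYYY
YYYYYY
YYYYGY
YYYYYY
YYYYYY
YYYYYY
YYYYYK
YYYYYK
YYYYYK
After op 3 fill(2,0,K) [50 cells changed]:
KKKKKK
KKKKKK
KKKKGK
KKKKKK
KKKKKK
KKKKKK
KKKKKK
KKKKKK
KKKKKK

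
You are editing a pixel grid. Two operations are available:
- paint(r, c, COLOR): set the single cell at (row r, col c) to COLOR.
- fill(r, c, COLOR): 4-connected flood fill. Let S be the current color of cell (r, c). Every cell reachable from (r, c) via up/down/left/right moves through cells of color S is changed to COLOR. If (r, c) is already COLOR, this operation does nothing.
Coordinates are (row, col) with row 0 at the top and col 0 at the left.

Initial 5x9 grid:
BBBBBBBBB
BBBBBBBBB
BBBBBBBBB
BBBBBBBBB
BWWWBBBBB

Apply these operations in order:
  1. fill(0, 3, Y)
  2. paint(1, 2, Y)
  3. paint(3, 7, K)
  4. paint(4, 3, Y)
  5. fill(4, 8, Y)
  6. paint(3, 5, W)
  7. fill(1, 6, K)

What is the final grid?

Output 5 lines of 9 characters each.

Answer: KKKKKKKKK
KKKKKKKKK
KKKKKKKKK
KKKKKWKKK
KWWKKKKKK

Derivation:
After op 1 fill(0,3,Y) [42 cells changed]:
YYYYYYYYY
YYYYYYYYY
YYYYYYYYY
YYYYYYYYY
YWWWYYYYY
After op 2 paint(1,2,Y):
YYYYYYYYY
YYYYYYYYY
YYYYYYYYY
YYYYYYYYY
YWWWYYYYY
After op 3 paint(3,7,K):
YYYYYYYYY
YYYYYYYYY
YYYYYYYYY
YYYYYYYKY
YWWWYYYYY
After op 4 paint(4,3,Y):
YYYYYYYYY
YYYYYYYYY
YYYYYYYYY
YYYYYYYKY
YWWYYYYYY
After op 5 fill(4,8,Y) [0 cells changed]:
YYYYYYYYY
YYYYYYYYY
YYYYYYYYY
YYYYYYYKY
YWWYYYYYY
After op 6 paint(3,5,W):
YYYYYYYYY
YYYYYYYYY
YYYYYYYYY
YYYYYWYKY
YWWYYYYYY
After op 7 fill(1,6,K) [41 cells changed]:
KKKKKKKKK
KKKKKKKKK
KKKKKKKKK
KKKKKWKKK
KWWKKKKKK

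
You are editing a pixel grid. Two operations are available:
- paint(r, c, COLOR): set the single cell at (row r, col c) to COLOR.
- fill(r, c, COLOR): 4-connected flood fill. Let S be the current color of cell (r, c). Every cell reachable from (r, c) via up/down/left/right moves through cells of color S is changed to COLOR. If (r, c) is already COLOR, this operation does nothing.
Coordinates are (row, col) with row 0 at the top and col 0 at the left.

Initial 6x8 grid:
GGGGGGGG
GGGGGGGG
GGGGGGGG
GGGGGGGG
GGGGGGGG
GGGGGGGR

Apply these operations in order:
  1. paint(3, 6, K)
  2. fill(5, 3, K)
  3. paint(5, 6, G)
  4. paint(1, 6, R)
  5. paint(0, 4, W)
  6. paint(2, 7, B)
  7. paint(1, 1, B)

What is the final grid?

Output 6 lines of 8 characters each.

After op 1 paint(3,6,K):
GGGGGGGG
GGGGGGGG
GGGGGGGG
GGGGGGKG
GGGGGGGG
GGGGGGGR
After op 2 fill(5,3,K) [46 cells changed]:
KKKKKKKK
KKKKKKKK
KKKKKKKK
KKKKKKKK
KKKKKKKK
KKKKKKKR
After op 3 paint(5,6,G):
KKKKKKKK
KKKKKKKK
KKKKKKKK
KKKKKKKK
KKKKKKKK
KKKKKKGR
After op 4 paint(1,6,R):
KKKKKKKK
KKKKKKRK
KKKKKKKK
KKKKKKKK
KKKKKKKK
KKKKKKGR
After op 5 paint(0,4,W):
KKKKWKKK
KKKKKKRK
KKKKKKKK
KKKKKKKK
KKKKKKKK
KKKKKKGR
After op 6 paint(2,7,B):
KKKKWKKK
KKKKKKRK
KKKKKKKB
KKKKKKKK
KKKKKKKK
KKKKKKGR
After op 7 paint(1,1,B):
KKKKWKKK
KBKKKKRK
KKKKKKKB
KKKKKKKK
KKKKKKKK
KKKKKKGR

Answer: KKKKWKKK
KBKKKKRK
KKKKKKKB
KKKKKKKK
KKKKKKKK
KKKKKKGR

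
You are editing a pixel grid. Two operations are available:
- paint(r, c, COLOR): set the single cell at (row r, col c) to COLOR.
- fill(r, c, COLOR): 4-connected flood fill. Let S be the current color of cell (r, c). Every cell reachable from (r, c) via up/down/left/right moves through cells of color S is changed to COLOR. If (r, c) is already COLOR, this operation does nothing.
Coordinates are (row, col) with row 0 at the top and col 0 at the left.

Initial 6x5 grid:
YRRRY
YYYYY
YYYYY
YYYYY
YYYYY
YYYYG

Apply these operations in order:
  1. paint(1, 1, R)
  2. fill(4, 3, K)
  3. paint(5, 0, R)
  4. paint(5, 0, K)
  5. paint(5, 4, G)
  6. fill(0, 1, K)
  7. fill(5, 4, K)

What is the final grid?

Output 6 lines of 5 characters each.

After op 1 paint(1,1,R):
YRRRY
YRYYY
YYYYY
YYYYY
YYYYY
YYYYG
After op 2 fill(4,3,K) [25 cells changed]:
KRRRK
KRKKK
KKKKK
KKKKK
KKKKK
KKKKG
After op 3 paint(5,0,R):
KRRRK
KRKKK
KKKKK
KKKKK
KKKKK
RKKKG
After op 4 paint(5,0,K):
KRRRK
KRKKK
KKKKK
KKKKK
KKKKK
KKKKG
After op 5 paint(5,4,G):
KRRRK
KRKKK
KKKKK
KKKKK
KKKKK
KKKKG
After op 6 fill(0,1,K) [4 cells changed]:
KKKKK
KKKKK
KKKKK
KKKKK
KKKKK
KKKKG
After op 7 fill(5,4,K) [1 cells changed]:
KKKKK
KKKKK
KKKKK
KKKKK
KKKKK
KKKKK

Answer: KKKKK
KKKKK
KKKKK
KKKKK
KKKKK
KKKKK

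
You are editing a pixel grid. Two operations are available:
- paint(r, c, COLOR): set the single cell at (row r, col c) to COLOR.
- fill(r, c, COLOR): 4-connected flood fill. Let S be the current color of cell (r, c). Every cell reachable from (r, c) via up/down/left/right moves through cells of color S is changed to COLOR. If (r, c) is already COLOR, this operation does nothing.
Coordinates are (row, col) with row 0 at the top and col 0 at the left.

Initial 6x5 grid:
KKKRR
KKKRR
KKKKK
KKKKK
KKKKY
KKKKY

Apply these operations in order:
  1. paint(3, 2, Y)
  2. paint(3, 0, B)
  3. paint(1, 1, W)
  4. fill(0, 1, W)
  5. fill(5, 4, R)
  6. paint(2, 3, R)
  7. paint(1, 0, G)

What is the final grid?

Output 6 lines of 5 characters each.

Answer: WWWRR
GWWRR
WWWRW
BWYWW
WWWWR
WWWWR

Derivation:
After op 1 paint(3,2,Y):
KKKRR
KKKRR
KKKKK
KKYKK
KKKKY
KKKKY
After op 2 paint(3,0,B):
KKKRR
KKKRR
KKKKK
BKYKK
KKKKY
KKKKY
After op 3 paint(1,1,W):
KKKRR
KWKRR
KKKKK
BKYKK
KKKKY
KKKKY
After op 4 fill(0,1,W) [21 cells changed]:
WWWRR
WWWRR
WWWWW
BWYWW
WWWWY
WWWWY
After op 5 fill(5,4,R) [2 cells changed]:
WWWRR
WWWRR
WWWWW
BWYWW
WWWWR
WWWWR
After op 6 paint(2,3,R):
WWWRR
WWWRR
WWWRW
BWYWW
WWWWR
WWWWR
After op 7 paint(1,0,G):
WWWRR
GWWRR
WWWRW
BWYWW
WWWWR
WWWWR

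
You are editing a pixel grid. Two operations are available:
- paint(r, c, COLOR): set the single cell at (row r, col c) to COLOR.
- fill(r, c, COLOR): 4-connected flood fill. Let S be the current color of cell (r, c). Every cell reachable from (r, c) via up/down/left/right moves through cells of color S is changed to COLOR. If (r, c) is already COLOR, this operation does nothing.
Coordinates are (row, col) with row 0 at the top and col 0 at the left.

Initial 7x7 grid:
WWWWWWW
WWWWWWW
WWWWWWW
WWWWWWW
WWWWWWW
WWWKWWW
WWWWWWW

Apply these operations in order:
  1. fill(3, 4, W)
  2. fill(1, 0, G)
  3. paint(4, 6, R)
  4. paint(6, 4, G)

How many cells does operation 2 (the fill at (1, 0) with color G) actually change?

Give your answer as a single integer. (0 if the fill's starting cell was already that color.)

After op 1 fill(3,4,W) [0 cells changed]:
WWWWWWW
WWWWWWW
WWWWWWW
WWWWWWW
WWWWWWW
WWWKWWW
WWWWWWW
After op 2 fill(1,0,G) [48 cells changed]:
GGGGGGG
GGGGGGG
GGGGGGG
GGGGGGG
GGGGGGG
GGGKGGG
GGGGGGG

Answer: 48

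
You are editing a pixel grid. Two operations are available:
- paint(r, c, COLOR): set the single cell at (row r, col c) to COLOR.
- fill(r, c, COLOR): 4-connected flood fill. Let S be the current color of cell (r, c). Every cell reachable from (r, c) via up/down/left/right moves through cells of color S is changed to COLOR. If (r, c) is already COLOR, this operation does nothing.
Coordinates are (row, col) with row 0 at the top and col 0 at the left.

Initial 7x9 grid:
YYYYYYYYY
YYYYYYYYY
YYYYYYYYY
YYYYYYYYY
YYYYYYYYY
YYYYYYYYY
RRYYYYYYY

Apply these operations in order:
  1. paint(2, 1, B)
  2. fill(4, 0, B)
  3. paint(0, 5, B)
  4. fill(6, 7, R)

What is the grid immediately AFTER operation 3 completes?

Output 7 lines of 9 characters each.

Answer: BBBBBBBBB
BBBBBBBBB
BBBBBBBBB
BBBBBBBBB
BBBBBBBBB
BBBBBBBBB
RRBBBBBBB

Derivation:
After op 1 paint(2,1,B):
YYYYYYYYY
YYYYYYYYY
YBYYYYYYY
YYYYYYYYY
YYYYYYYYY
YYYYYYYYY
RRYYYYYYY
After op 2 fill(4,0,B) [60 cells changed]:
BBBBBBBBB
BBBBBBBBB
BBBBBBBBB
BBBBBBBBB
BBBBBBBBB
BBBBBBBBB
RRBBBBBBB
After op 3 paint(0,5,B):
BBBBBBBBB
BBBBBBBBB
BBBBBBBBB
BBBBBBBBB
BBBBBBBBB
BBBBBBBBB
RRBBBBBBB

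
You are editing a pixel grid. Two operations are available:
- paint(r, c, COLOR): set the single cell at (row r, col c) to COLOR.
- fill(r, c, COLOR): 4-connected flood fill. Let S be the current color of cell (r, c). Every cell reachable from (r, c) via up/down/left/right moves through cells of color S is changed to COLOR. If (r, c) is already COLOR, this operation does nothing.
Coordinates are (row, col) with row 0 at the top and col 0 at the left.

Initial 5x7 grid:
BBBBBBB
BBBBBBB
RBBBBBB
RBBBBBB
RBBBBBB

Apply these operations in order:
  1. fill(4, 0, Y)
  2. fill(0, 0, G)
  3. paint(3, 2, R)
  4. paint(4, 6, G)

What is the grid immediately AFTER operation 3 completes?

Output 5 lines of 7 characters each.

Answer: GGGGGGG
GGGGGGG
YGGGGGG
YGRGGGG
YGGGGGG

Derivation:
After op 1 fill(4,0,Y) [3 cells changed]:
BBBBBBB
BBBBBBB
YBBBBBB
YBBBBBB
YBBBBBB
After op 2 fill(0,0,G) [32 cells changed]:
GGGGGGG
GGGGGGG
YGGGGGG
YGGGGGG
YGGGGGG
After op 3 paint(3,2,R):
GGGGGGG
GGGGGGG
YGGGGGG
YGRGGGG
YGGGGGG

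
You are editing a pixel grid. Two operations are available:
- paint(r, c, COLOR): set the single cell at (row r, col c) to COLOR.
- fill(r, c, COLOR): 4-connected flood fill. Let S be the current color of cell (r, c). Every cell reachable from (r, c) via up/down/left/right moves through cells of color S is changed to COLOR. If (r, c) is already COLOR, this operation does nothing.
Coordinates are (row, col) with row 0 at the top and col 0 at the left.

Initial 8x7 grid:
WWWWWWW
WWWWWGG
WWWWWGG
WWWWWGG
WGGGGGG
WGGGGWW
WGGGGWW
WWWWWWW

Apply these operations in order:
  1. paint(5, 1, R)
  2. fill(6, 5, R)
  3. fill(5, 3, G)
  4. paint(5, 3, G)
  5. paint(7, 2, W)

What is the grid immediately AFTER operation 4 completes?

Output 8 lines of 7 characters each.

After op 1 paint(5,1,R):
WWWWWWW
WWWWWGG
WWWWWGG
WWWWWGG
WGGGGGG
WRGGGWW
WGGGGWW
WWWWWWW
After op 2 fill(6,5,R) [36 cells changed]:
RRRRRRR
RRRRRGG
RRRRRGG
RRRRRGG
RGGGGGG
RRGGGRR
RGGGGRR
RRRRRRR
After op 3 fill(5,3,G) [0 cells changed]:
RRRRRRR
RRRRRGG
RRRRRGG
RRRRRGG
RGGGGGG
RRGGGRR
RGGGGRR
RRRRRRR
After op 4 paint(5,3,G):
RRRRRRR
RRRRRGG
RRRRRGG
RRRRRGG
RGGGGGG
RRGGGRR
RGGGGRR
RRRRRRR

Answer: RRRRRRR
RRRRRGG
RRRRRGG
RRRRRGG
RGGGGGG
RRGGGRR
RGGGGRR
RRRRRRR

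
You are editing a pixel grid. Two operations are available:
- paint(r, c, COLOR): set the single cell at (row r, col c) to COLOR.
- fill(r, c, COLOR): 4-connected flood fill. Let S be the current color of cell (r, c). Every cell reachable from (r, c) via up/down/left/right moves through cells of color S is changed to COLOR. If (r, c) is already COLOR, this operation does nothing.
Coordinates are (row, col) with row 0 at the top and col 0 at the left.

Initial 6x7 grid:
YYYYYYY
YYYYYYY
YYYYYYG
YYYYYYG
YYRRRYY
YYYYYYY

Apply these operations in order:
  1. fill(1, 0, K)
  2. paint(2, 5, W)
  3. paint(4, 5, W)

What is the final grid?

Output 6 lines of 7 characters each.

Answer: KKKKKKK
KKKKKKK
KKKKKWG
KKKKKKG
KKRRRWK
KKKKKKK

Derivation:
After op 1 fill(1,0,K) [37 cells changed]:
KKKKKKK
KKKKKKK
KKKKKKG
KKKKKKG
KKRRRKK
KKKKKKK
After op 2 paint(2,5,W):
KKKKKKK
KKKKKKK
KKKKKWG
KKKKKKG
KKRRRKK
KKKKKKK
After op 3 paint(4,5,W):
KKKKKKK
KKKKKKK
KKKKKWG
KKKKKKG
KKRRRWK
KKKKKKK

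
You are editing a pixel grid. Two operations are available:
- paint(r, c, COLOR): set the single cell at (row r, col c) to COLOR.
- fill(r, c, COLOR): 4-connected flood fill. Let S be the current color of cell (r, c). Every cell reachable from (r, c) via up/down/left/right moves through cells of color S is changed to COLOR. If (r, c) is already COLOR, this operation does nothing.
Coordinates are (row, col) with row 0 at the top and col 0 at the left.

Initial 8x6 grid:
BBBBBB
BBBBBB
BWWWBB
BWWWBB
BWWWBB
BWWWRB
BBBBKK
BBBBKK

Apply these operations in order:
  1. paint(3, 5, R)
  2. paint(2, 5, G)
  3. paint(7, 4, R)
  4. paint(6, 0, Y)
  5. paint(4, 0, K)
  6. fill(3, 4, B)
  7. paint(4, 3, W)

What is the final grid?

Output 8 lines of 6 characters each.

After op 1 paint(3,5,R):
BBBBBB
BBBBBB
BWWWBB
BWWWBR
BWWWBB
BWWWRB
BBBBKK
BBBBKK
After op 2 paint(2,5,G):
BBBBBB
BBBBBB
BWWWBG
BWWWBR
BWWWBB
BWWWRB
BBBBKK
BBBBKK
After op 3 paint(7,4,R):
BBBBBB
BBBBBB
BWWWBG
BWWWBR
BWWWBB
BWWWRB
BBBBKK
BBBBRK
After op 4 paint(6,0,Y):
BBBBBB
BBBBBB
BWWWBG
BWWWBR
BWWWBB
BWWWRB
YBBBKK
BBBBRK
After op 5 paint(4,0,K):
BBBBBB
BBBBBB
BWWWBG
BWWWBR
KWWWBB
BWWWRB
YBBBKK
BBBBRK
After op 6 fill(3,4,B) [0 cells changed]:
BBBBBB
BBBBBB
BWWWBG
BWWWBR
KWWWBB
BWWWRB
YBBBKK
BBBBRK
After op 7 paint(4,3,W):
BBBBBB
BBBBBB
BWWWBG
BWWWBR
KWWWBB
BWWWRB
YBBBKK
BBBBRK

Answer: BBBBBB
BBBBBB
BWWWBG
BWWWBR
KWWWBB
BWWWRB
YBBBKK
BBBBRK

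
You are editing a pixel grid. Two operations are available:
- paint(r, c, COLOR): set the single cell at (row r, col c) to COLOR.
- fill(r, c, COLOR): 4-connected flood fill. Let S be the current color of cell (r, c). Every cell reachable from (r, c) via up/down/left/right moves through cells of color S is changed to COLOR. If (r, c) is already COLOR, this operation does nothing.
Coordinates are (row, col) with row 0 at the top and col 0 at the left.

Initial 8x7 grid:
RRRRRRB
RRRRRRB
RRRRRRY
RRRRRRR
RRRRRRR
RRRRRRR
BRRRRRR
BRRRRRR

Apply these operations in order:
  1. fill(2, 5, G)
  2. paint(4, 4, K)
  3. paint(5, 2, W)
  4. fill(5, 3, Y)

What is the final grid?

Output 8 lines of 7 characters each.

Answer: YYYYYYB
YYYYYYB
YYYYYYY
YYYYYYY
YYYYKYY
YYWYYYY
BYYYYYY
BYYYYYY

Derivation:
After op 1 fill(2,5,G) [51 cells changed]:
GGGGGGB
GGGGGGB
GGGGGGY
GGGGGGG
GGGGGGG
GGGGGGG
BGGGGGG
BGGGGGG
After op 2 paint(4,4,K):
GGGGGGB
GGGGGGB
GGGGGGY
GGGGGGG
GGGGKGG
GGGGGGG
BGGGGGG
BGGGGGG
After op 3 paint(5,2,W):
GGGGGGB
GGGGGGB
GGGGGGY
GGGGGGG
GGGGKGG
GGWGGGG
BGGGGGG
BGGGGGG
After op 4 fill(5,3,Y) [49 cells changed]:
YYYYYYB
YYYYYYB
YYYYYYY
YYYYYYY
YYYYKYY
YYWYYYY
BYYYYYY
BYYYYYY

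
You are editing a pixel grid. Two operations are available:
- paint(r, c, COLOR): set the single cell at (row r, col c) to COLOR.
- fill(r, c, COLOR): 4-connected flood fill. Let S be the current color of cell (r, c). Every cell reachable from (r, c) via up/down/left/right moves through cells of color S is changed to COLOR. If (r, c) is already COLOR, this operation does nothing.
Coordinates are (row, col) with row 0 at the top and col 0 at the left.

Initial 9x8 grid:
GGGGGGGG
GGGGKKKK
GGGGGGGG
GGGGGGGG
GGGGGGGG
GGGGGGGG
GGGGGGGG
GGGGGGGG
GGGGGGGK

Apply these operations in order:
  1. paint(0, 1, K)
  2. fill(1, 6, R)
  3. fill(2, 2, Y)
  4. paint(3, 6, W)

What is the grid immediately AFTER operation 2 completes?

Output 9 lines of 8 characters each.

After op 1 paint(0,1,K):
GKGGGGGG
GGGGKKKK
GGGGGGGG
GGGGGGGG
GGGGGGGG
GGGGGGGG
GGGGGGGG
GGGGGGGG
GGGGGGGK
After op 2 fill(1,6,R) [4 cells changed]:
GKGGGGGG
GGGGRRRR
GGGGGGGG
GGGGGGGG
GGGGGGGG
GGGGGGGG
GGGGGGGG
GGGGGGGG
GGGGGGGK

Answer: GKGGGGGG
GGGGRRRR
GGGGGGGG
GGGGGGGG
GGGGGGGG
GGGGGGGG
GGGGGGGG
GGGGGGGG
GGGGGGGK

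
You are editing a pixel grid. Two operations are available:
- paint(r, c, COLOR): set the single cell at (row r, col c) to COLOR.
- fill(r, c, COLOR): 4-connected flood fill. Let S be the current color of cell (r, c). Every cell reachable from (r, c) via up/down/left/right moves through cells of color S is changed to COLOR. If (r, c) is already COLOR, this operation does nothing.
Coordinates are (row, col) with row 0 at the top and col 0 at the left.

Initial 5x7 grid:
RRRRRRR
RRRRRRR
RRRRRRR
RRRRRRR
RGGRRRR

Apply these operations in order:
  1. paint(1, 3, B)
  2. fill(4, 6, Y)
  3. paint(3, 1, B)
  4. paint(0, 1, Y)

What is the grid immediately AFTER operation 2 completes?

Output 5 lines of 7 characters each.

Answer: YYYYYYY
YYYBYYY
YYYYYYY
YYYYYYY
YGGYYYY

Derivation:
After op 1 paint(1,3,B):
RRRRRRR
RRRBRRR
RRRRRRR
RRRRRRR
RGGRRRR
After op 2 fill(4,6,Y) [32 cells changed]:
YYYYYYY
YYYBYYY
YYYYYYY
YYYYYYY
YGGYYYY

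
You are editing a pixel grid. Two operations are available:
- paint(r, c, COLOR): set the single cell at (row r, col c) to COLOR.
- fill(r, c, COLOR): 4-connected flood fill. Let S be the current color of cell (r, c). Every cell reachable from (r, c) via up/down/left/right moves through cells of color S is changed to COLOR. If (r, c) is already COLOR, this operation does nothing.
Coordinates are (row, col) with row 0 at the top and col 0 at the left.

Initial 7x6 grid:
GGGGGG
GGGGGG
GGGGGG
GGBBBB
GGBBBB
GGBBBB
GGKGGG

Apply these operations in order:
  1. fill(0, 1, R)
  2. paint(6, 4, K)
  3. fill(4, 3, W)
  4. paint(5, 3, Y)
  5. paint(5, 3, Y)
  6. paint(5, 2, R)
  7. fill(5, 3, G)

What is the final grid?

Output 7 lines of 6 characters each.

After op 1 fill(0,1,R) [26 cells changed]:
RRRRRR
RRRRRR
RRRRRR
RRBBBB
RRBBBB
RRBBBB
RRKGGG
After op 2 paint(6,4,K):
RRRRRR
RRRRRR
RRRRRR
RRBBBB
RRBBBB
RRBBBB
RRKGKG
After op 3 fill(4,3,W) [12 cells changed]:
RRRRRR
RRRRRR
RRRRRR
RRWWWW
RRWWWW
RRWWWW
RRKGKG
After op 4 paint(5,3,Y):
RRRRRR
RRRRRR
RRRRRR
RRWWWW
RRWWWW
RRWYWW
RRKGKG
After op 5 paint(5,3,Y):
RRRRRR
RRRRRR
RRRRRR
RRWWWW
RRWWWW
RRWYWW
RRKGKG
After op 6 paint(5,2,R):
RRRRRR
RRRRRR
RRRRRR
RRWWWW
RRWWWW
RRRYWW
RRKGKG
After op 7 fill(5,3,G) [1 cells changed]:
RRRRRR
RRRRRR
RRRRRR
RRWWWW
RRWWWW
RRRGWW
RRKGKG

Answer: RRRRRR
RRRRRR
RRRRRR
RRWWWW
RRWWWW
RRRGWW
RRKGKG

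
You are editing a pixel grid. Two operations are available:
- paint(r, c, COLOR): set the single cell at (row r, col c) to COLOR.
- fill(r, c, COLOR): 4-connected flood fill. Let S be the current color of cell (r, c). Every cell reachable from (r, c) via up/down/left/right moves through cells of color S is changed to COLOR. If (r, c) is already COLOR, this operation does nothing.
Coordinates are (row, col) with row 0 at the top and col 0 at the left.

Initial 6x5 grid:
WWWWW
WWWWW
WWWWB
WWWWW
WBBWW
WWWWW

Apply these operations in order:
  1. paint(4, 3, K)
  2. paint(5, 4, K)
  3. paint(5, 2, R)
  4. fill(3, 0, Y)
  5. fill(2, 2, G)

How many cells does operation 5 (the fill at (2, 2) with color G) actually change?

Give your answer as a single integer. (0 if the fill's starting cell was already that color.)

After op 1 paint(4,3,K):
WWWWW
WWWWW
WWWWB
WWWWW
WBBKW
WWWWW
After op 2 paint(5,4,K):
WWWWW
WWWWW
WWWWB
WWWWW
WBBKW
WWWWK
After op 3 paint(5,2,R):
WWWWW
WWWWW
WWWWB
WWWWW
WBBKW
WWRWK
After op 4 fill(3,0,Y) [23 cells changed]:
YYYYY
YYYYY
YYYYB
YYYYY
YBBKY
YYRWK
After op 5 fill(2,2,G) [23 cells changed]:
GGGGG
GGGGG
GGGGB
GGGGG
GBBKG
GGRWK

Answer: 23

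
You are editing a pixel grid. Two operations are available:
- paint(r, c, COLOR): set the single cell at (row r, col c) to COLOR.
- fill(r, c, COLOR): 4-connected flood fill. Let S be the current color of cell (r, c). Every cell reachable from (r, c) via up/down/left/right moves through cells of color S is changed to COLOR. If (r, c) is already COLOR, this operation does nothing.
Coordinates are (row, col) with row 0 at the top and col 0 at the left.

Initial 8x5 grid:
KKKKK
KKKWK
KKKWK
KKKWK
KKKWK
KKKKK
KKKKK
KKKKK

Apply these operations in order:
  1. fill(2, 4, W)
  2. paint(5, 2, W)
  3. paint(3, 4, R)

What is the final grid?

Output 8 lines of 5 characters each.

Answer: WWWWW
WWWWW
WWWWW
WWWWR
WWWWW
WWWWW
WWWWW
WWWWW

Derivation:
After op 1 fill(2,4,W) [36 cells changed]:
WWWWW
WWWWW
WWWWW
WWWWW
WWWWW
WWWWW
WWWWW
WWWWW
After op 2 paint(5,2,W):
WWWWW
WWWWW
WWWWW
WWWWW
WWWWW
WWWWW
WWWWW
WWWWW
After op 3 paint(3,4,R):
WWWWW
WWWWW
WWWWW
WWWWR
WWWWW
WWWWW
WWWWW
WWWWW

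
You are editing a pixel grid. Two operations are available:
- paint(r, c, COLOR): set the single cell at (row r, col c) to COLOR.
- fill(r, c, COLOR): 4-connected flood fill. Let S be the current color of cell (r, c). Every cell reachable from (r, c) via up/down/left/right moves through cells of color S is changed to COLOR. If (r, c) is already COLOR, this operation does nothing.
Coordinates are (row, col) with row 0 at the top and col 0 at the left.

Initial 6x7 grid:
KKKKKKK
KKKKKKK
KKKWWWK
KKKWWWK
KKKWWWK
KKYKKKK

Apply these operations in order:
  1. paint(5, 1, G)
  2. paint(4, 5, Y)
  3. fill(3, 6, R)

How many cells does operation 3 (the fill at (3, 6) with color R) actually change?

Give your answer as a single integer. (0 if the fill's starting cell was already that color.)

Answer: 31

Derivation:
After op 1 paint(5,1,G):
KKKKKKK
KKKKKKK
KKKWWWK
KKKWWWK
KKKWWWK
KGYKKKK
After op 2 paint(4,5,Y):
KKKKKKK
KKKKKKK
KKKWWWK
KKKWWWK
KKKWWYK
KGYKKKK
After op 3 fill(3,6,R) [31 cells changed]:
RRRRRRR
RRRRRRR
RRRWWWR
RRRWWWR
RRRWWYR
RGYRRRR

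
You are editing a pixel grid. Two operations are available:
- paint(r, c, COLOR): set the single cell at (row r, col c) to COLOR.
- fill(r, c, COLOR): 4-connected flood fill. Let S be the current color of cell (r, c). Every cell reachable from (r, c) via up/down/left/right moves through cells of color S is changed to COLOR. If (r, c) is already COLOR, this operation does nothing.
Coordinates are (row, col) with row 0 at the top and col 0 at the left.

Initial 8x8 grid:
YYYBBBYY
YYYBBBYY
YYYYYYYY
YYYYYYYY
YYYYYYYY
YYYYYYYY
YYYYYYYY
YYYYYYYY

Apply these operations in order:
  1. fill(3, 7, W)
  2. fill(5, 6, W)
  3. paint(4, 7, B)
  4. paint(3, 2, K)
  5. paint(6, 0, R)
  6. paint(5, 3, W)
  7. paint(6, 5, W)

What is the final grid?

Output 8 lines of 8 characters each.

After op 1 fill(3,7,W) [58 cells changed]:
WWWBBBWW
WWWBBBWW
WWWWWWWW
WWWWWWWW
WWWWWWWW
WWWWWWWW
WWWWWWWW
WWWWWWWW
After op 2 fill(5,6,W) [0 cells changed]:
WWWBBBWW
WWWBBBWW
WWWWWWWW
WWWWWWWW
WWWWWWWW
WWWWWWWW
WWWWWWWW
WWWWWWWW
After op 3 paint(4,7,B):
WWWBBBWW
WWWBBBWW
WWWWWWWW
WWWWWWWW
WWWWWWWB
WWWWWWWW
WWWWWWWW
WWWWWWWW
After op 4 paint(3,2,K):
WWWBBBWW
WWWBBBWW
WWWWWWWW
WWKWWWWW
WWWWWWWB
WWWWWWWW
WWWWWWWW
WWWWWWWW
After op 5 paint(6,0,R):
WWWBBBWW
WWWBBBWW
WWWWWWWW
WWKWWWWW
WWWWWWWB
WWWWWWWW
RWWWWWWW
WWWWWWWW
After op 6 paint(5,3,W):
WWWBBBWW
WWWBBBWW
WWWWWWWW
WWKWWWWW
WWWWWWWB
WWWWWWWW
RWWWWWWW
WWWWWWWW
After op 7 paint(6,5,W):
WWWBBBWW
WWWBBBWW
WWWWWWWW
WWKWWWWW
WWWWWWWB
WWWWWWWW
RWWWWWWW
WWWWWWWW

Answer: WWWBBBWW
WWWBBBWW
WWWWWWWW
WWKWWWWW
WWWWWWWB
WWWWWWWW
RWWWWWWW
WWWWWWWW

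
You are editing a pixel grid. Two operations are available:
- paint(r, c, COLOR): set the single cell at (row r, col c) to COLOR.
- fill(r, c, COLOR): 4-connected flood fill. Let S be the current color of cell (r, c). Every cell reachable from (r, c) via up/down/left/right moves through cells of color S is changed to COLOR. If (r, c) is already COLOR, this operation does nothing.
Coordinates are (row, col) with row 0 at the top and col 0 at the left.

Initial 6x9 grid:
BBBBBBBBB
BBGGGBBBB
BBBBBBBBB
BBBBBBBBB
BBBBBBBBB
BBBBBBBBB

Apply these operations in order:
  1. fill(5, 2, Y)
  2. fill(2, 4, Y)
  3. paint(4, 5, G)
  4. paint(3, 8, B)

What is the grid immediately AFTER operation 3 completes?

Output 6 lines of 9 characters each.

After op 1 fill(5,2,Y) [51 cells changed]:
YYYYYYYYY
YYGGGYYYY
YYYYYYYYY
YYYYYYYYY
YYYYYYYYY
YYYYYYYYY
After op 2 fill(2,4,Y) [0 cells changed]:
YYYYYYYYY
YYGGGYYYY
YYYYYYYYY
YYYYYYYYY
YYYYYYYYY
YYYYYYYYY
After op 3 paint(4,5,G):
YYYYYYYYY
YYGGGYYYY
YYYYYYYYY
YYYYYYYYY
YYYYYGYYY
YYYYYYYYY

Answer: YYYYYYYYY
YYGGGYYYY
YYYYYYYYY
YYYYYYYYY
YYYYYGYYY
YYYYYYYYY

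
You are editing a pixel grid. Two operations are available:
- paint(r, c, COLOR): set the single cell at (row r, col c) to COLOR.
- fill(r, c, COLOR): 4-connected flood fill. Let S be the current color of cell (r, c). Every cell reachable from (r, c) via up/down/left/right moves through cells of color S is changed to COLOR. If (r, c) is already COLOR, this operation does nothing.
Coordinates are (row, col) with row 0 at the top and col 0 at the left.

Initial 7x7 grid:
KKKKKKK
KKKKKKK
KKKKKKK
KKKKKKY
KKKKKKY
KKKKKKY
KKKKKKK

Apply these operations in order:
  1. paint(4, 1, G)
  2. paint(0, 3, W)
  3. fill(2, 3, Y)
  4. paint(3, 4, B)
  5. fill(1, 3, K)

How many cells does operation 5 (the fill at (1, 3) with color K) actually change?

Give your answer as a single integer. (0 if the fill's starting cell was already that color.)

After op 1 paint(4,1,G):
KKKKKKK
KKKKKKK
KKKKKKK
KKKKKKY
KGKKKKY
KKKKKKY
KKKKKKK
After op 2 paint(0,3,W):
KKKWKKK
KKKKKKK
KKKKKKK
KKKKKKY
KGKKKKY
KKKKKKY
KKKKKKK
After op 3 fill(2,3,Y) [44 cells changed]:
YYYWYYY
YYYYYYY
YYYYYYY
YYYYYYY
YGYYYYY
YYYYYYY
YYYYYYY
After op 4 paint(3,4,B):
YYYWYYY
YYYYYYY
YYYYYYY
YYYYBYY
YGYYYYY
YYYYYYY
YYYYYYY
After op 5 fill(1,3,K) [46 cells changed]:
KKKWKKK
KKKKKKK
KKKKKKK
KKKKBKK
KGKKKKK
KKKKKKK
KKKKKKK

Answer: 46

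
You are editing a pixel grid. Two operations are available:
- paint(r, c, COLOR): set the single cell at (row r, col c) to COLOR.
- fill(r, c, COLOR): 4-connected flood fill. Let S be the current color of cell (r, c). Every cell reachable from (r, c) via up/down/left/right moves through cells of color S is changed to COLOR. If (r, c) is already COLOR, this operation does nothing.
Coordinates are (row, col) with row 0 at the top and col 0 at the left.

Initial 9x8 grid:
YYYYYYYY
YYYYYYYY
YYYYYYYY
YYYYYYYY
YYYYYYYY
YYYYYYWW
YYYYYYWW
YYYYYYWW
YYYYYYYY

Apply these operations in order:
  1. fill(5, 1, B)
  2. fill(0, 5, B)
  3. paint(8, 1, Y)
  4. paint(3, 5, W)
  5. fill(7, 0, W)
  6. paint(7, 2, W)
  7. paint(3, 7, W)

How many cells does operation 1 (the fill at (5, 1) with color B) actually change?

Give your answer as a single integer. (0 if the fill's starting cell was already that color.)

Answer: 66

Derivation:
After op 1 fill(5,1,B) [66 cells changed]:
BBBBBBBB
BBBBBBBB
BBBBBBBB
BBBBBBBB
BBBBBBBB
BBBBBBWW
BBBBBBWW
BBBBBBWW
BBBBBBBB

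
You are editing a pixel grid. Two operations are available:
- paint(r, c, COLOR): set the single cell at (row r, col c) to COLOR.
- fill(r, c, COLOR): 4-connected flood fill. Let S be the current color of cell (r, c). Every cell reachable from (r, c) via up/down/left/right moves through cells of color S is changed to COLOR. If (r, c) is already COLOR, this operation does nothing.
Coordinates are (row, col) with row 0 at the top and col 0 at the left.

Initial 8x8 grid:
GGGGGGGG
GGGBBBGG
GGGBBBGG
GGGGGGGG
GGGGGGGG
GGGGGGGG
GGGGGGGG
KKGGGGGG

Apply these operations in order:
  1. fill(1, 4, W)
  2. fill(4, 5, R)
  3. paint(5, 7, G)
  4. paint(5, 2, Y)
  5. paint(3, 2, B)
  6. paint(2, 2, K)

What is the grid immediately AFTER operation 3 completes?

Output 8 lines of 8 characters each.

After op 1 fill(1,4,W) [6 cells changed]:
GGGGGGGG
GGGWWWGG
GGGWWWGG
GGGGGGGG
GGGGGGGG
GGGGGGGG
GGGGGGGG
KKGGGGGG
After op 2 fill(4,5,R) [56 cells changed]:
RRRRRRRR
RRRWWWRR
RRRWWWRR
RRRRRRRR
RRRRRRRR
RRRRRRRR
RRRRRRRR
KKRRRRRR
After op 3 paint(5,7,G):
RRRRRRRR
RRRWWWRR
RRRWWWRR
RRRRRRRR
RRRRRRRR
RRRRRRRG
RRRRRRRR
KKRRRRRR

Answer: RRRRRRRR
RRRWWWRR
RRRWWWRR
RRRRRRRR
RRRRRRRR
RRRRRRRG
RRRRRRRR
KKRRRRRR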